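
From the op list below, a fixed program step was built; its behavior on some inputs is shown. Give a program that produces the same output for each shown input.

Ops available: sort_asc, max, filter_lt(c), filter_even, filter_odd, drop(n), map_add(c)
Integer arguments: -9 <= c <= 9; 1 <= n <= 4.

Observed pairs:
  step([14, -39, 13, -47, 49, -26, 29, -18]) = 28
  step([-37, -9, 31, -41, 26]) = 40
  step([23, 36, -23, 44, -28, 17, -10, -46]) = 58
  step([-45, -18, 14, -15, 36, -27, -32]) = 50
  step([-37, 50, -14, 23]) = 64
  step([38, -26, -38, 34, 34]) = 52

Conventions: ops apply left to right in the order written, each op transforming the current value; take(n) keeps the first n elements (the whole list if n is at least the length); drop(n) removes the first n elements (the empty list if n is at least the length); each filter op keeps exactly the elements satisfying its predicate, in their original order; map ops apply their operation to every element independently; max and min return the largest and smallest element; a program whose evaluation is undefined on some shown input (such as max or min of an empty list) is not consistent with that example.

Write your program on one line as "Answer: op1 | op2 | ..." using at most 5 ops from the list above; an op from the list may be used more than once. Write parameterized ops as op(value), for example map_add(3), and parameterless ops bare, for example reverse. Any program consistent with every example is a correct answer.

map_add(5) | map_add(9) | filter_even | sort_asc | max

Check, running the answer program on each example:
  [14, -39, 13, -47, 49, -26, 29, -18] -> [19, -34, 18, -42, 54, -21, 34, -13] -> [28, -25, 27, -33, 63, -12, 43, -4] -> [28, -12, -4] -> [-12, -4, 28] -> 28
  [-37, -9, 31, -41, 26] -> [-32, -4, 36, -36, 31] -> [-23, 5, 45, -27, 40] -> [40] -> [40] -> 40
  [23, 36, -23, 44, -28, 17, -10, -46] -> [28, 41, -18, 49, -23, 22, -5, -41] -> [37, 50, -9, 58, -14, 31, 4, -32] -> [50, 58, -14, 4, -32] -> [-32, -14, 4, 50, 58] -> 58
  [-45, -18, 14, -15, 36, -27, -32] -> [-40, -13, 19, -10, 41, -22, -27] -> [-31, -4, 28, -1, 50, -13, -18] -> [-4, 28, 50, -18] -> [-18, -4, 28, 50] -> 50
  [-37, 50, -14, 23] -> [-32, 55, -9, 28] -> [-23, 64, 0, 37] -> [64, 0] -> [0, 64] -> 64
  [38, -26, -38, 34, 34] -> [43, -21, -33, 39, 39] -> [52, -12, -24, 48, 48] -> [52, -12, -24, 48, 48] -> [-24, -12, 48, 48, 52] -> 52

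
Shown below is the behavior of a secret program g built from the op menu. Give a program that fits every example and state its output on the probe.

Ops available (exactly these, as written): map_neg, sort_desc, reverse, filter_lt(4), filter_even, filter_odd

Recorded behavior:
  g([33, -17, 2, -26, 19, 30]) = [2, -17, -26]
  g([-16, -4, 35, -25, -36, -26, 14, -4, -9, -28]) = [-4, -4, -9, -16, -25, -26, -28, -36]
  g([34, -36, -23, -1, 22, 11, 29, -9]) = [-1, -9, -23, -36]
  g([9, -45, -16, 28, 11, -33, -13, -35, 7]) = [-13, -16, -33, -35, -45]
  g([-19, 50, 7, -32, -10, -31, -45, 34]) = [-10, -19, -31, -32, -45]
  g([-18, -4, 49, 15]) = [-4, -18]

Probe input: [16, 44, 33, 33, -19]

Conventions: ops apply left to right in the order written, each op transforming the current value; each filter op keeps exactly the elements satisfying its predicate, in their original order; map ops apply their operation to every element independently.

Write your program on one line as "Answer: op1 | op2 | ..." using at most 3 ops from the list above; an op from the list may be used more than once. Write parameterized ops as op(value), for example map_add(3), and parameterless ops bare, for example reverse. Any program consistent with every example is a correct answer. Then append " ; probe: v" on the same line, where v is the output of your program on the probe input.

sort_desc | filter_lt(4) ; probe: [-19]

Check, running the answer program on each example:
  [33, -17, 2, -26, 19, 30] -> [33, 30, 19, 2, -17, -26] -> [2, -17, -26]
  [-16, -4, 35, -25, -36, -26, 14, -4, -9, -28] -> [35, 14, -4, -4, -9, -16, -25, -26, -28, -36] -> [-4, -4, -9, -16, -25, -26, -28, -36]
  [34, -36, -23, -1, 22, 11, 29, -9] -> [34, 29, 22, 11, -1, -9, -23, -36] -> [-1, -9, -23, -36]
  [9, -45, -16, 28, 11, -33, -13, -35, 7] -> [28, 11, 9, 7, -13, -16, -33, -35, -45] -> [-13, -16, -33, -35, -45]
  [-19, 50, 7, -32, -10, -31, -45, 34] -> [50, 34, 7, -10, -19, -31, -32, -45] -> [-10, -19, -31, -32, -45]
  [-18, -4, 49, 15] -> [49, 15, -4, -18] -> [-4, -18]
  probe: [16, 44, 33, 33, -19] -> [44, 33, 33, 16, -19] -> [-19]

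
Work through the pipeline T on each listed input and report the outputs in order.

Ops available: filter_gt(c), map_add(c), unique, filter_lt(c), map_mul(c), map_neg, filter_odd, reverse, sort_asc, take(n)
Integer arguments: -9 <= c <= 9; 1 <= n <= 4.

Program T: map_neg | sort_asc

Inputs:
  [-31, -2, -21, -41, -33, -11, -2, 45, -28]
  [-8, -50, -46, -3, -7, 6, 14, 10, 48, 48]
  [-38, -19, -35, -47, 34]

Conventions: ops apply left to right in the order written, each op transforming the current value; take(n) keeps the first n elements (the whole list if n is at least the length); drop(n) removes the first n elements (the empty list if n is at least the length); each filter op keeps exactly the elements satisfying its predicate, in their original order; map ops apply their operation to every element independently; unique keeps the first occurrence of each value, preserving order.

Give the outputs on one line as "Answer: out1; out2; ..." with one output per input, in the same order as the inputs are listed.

[-45, 2, 2, 11, 21, 28, 31, 33, 41]; [-48, -48, -14, -10, -6, 3, 7, 8, 46, 50]; [-34, 19, 35, 38, 47]

Execution, op by op:
  [-31, -2, -21, -41, -33, -11, -2, 45, -28] -> [31, 2, 21, 41, 33, 11, 2, -45, 28] -> [-45, 2, 2, 11, 21, 28, 31, 33, 41]
  [-8, -50, -46, -3, -7, 6, 14, 10, 48, 48] -> [8, 50, 46, 3, 7, -6, -14, -10, -48, -48] -> [-48, -48, -14, -10, -6, 3, 7, 8, 46, 50]
  [-38, -19, -35, -47, 34] -> [38, 19, 35, 47, -34] -> [-34, 19, 35, 38, 47]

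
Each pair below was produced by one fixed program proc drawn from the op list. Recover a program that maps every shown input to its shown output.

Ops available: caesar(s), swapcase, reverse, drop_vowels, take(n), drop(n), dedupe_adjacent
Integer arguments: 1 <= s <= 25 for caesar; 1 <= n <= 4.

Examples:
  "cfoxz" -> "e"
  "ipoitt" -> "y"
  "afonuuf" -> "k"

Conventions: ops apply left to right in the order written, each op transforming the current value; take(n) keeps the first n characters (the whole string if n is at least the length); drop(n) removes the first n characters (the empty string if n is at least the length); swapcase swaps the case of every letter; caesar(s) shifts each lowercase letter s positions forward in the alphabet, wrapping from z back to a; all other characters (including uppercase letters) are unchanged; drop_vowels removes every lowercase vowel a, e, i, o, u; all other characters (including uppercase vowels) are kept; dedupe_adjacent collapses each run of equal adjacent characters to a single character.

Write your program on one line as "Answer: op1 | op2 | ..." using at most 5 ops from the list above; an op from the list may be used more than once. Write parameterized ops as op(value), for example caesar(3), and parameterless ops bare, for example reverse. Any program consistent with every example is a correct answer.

drop(4) | drop_vowels | caesar(10) | dedupe_adjacent | caesar(21)

Check, running the answer program on each example:
  "cfoxz" -> "z" -> "z" -> "j" -> "j" -> "e"
  "ipoitt" -> "tt" -> "tt" -> "dd" -> "d" -> "y"
  "afonuuf" -> "uuf" -> "f" -> "p" -> "p" -> "k"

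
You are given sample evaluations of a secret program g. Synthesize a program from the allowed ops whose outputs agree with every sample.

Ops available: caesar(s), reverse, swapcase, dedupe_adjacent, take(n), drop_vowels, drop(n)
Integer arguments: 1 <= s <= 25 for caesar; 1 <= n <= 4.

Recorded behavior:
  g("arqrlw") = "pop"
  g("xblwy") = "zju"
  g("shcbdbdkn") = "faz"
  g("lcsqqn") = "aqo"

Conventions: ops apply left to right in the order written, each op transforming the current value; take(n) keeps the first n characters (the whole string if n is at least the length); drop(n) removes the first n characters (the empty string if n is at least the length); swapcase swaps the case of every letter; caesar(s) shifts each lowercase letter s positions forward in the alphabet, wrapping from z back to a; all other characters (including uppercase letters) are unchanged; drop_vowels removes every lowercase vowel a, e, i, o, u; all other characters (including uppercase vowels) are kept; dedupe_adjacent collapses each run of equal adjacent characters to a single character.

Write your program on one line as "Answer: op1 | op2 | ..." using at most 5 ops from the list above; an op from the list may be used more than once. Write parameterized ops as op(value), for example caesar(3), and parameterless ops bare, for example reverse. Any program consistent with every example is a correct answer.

take(4) | caesar(8) | caesar(16) | drop(1)

Check, running the answer program on each example:
  "arqrlw" -> "arqr" -> "izyz" -> "ypop" -> "pop"
  "xblwy" -> "xblw" -> "fjte" -> "vzju" -> "zju"
  "shcbdbdkn" -> "shcb" -> "apkj" -> "qfaz" -> "faz"
  "lcsqqn" -> "lcsq" -> "tkay" -> "jaqo" -> "aqo"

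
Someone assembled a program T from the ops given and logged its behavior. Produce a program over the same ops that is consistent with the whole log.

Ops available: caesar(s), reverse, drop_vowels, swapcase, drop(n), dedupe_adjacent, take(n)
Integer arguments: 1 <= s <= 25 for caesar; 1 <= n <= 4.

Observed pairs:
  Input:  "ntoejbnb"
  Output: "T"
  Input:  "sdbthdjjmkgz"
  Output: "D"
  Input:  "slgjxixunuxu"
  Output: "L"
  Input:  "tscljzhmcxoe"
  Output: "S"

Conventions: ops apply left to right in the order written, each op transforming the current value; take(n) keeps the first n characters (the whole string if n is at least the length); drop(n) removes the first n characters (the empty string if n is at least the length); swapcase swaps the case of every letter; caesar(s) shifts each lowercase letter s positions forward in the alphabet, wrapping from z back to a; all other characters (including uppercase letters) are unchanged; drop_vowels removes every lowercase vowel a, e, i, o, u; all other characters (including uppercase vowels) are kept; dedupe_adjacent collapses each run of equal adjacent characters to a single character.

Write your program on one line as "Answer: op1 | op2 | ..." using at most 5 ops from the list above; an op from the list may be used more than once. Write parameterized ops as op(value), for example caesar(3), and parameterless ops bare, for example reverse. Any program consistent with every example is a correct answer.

drop(1) | swapcase | take(2) | take(1)

Check, running the answer program on each example:
  "ntoejbnb" -> "toejbnb" -> "TOEJBNB" -> "TO" -> "T"
  "sdbthdjjmkgz" -> "dbthdjjmkgz" -> "DBTHDJJMKGZ" -> "DB" -> "D"
  "slgjxixunuxu" -> "lgjxixunuxu" -> "LGJXIXUNUXU" -> "LG" -> "L"
  "tscljzhmcxoe" -> "scljzhmcxoe" -> "SCLJZHMCXOE" -> "SC" -> "S"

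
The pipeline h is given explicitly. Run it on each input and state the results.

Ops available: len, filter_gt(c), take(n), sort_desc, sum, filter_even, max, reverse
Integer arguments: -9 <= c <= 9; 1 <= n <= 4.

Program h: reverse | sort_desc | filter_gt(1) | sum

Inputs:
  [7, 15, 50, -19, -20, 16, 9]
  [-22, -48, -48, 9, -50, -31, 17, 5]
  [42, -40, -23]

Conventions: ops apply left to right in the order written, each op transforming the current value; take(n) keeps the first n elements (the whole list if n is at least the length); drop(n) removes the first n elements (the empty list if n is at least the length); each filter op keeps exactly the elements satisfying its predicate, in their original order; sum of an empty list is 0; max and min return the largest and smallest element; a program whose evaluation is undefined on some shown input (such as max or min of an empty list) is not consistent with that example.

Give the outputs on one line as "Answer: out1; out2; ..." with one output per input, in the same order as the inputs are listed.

Execution, op by op:
  [7, 15, 50, -19, -20, 16, 9] -> [9, 16, -20, -19, 50, 15, 7] -> [50, 16, 15, 9, 7, -19, -20] -> [50, 16, 15, 9, 7] -> 97
  [-22, -48, -48, 9, -50, -31, 17, 5] -> [5, 17, -31, -50, 9, -48, -48, -22] -> [17, 9, 5, -22, -31, -48, -48, -50] -> [17, 9, 5] -> 31
  [42, -40, -23] -> [-23, -40, 42] -> [42, -23, -40] -> [42] -> 42

97; 31; 42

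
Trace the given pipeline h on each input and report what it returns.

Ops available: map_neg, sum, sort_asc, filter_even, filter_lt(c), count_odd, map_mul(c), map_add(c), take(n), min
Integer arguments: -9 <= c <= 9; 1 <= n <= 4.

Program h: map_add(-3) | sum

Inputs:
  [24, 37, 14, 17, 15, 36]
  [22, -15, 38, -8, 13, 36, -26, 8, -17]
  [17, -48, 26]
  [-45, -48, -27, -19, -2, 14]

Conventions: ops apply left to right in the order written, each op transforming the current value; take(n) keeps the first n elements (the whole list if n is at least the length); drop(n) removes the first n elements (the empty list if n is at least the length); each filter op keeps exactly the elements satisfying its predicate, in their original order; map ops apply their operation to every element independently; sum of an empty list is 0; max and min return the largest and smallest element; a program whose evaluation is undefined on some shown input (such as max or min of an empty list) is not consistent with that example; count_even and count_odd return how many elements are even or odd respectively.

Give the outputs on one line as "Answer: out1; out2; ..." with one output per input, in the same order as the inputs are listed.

125; 24; -14; -145

Execution, op by op:
  [24, 37, 14, 17, 15, 36] -> [21, 34, 11, 14, 12, 33] -> 125
  [22, -15, 38, -8, 13, 36, -26, 8, -17] -> [19, -18, 35, -11, 10, 33, -29, 5, -20] -> 24
  [17, -48, 26] -> [14, -51, 23] -> -14
  [-45, -48, -27, -19, -2, 14] -> [-48, -51, -30, -22, -5, 11] -> -145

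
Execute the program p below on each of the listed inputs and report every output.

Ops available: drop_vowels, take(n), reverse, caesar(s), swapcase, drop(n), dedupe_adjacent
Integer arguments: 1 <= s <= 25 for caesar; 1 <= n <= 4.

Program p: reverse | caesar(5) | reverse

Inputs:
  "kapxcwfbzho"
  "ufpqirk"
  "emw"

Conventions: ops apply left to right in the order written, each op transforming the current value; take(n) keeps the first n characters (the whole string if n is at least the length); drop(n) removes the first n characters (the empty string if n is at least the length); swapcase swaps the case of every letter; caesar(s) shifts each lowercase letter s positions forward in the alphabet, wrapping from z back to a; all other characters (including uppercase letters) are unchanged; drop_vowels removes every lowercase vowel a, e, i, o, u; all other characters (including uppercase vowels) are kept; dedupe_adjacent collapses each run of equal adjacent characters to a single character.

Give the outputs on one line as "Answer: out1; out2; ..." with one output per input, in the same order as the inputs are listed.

Execution, op by op:
  "kapxcwfbzho" -> "ohzbfwcxpak" -> "tmegkbhcufp" -> "pfuchbkgemt"
  "ufpqirk" -> "kriqpfu" -> "pwnvukz" -> "zkuvnwp"
  "emw" -> "wme" -> "brj" -> "jrb"

"pfuchbkgemt"; "zkuvnwp"; "jrb"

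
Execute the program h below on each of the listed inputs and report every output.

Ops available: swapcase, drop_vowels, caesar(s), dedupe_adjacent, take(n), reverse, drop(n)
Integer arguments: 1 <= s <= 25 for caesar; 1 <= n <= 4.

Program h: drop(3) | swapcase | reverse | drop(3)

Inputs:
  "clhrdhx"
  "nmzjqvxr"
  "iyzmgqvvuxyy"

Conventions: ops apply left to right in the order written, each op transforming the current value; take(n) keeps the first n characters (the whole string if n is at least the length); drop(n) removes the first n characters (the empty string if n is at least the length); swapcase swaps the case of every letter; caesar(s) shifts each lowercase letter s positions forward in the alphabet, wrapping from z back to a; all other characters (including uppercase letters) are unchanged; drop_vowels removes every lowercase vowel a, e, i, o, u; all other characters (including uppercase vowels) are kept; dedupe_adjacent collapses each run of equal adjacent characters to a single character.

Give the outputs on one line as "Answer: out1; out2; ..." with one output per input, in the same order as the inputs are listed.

Execution, op by op:
  "clhrdhx" -> "rdhx" -> "RDHX" -> "XHDR" -> "R"
  "nmzjqvxr" -> "jqvxr" -> "JQVXR" -> "RXVQJ" -> "QJ"
  "iyzmgqvvuxyy" -> "mgqvvuxyy" -> "MGQVVUXYY" -> "YYXUVVQGM" -> "UVVQGM"

"R"; "QJ"; "UVVQGM"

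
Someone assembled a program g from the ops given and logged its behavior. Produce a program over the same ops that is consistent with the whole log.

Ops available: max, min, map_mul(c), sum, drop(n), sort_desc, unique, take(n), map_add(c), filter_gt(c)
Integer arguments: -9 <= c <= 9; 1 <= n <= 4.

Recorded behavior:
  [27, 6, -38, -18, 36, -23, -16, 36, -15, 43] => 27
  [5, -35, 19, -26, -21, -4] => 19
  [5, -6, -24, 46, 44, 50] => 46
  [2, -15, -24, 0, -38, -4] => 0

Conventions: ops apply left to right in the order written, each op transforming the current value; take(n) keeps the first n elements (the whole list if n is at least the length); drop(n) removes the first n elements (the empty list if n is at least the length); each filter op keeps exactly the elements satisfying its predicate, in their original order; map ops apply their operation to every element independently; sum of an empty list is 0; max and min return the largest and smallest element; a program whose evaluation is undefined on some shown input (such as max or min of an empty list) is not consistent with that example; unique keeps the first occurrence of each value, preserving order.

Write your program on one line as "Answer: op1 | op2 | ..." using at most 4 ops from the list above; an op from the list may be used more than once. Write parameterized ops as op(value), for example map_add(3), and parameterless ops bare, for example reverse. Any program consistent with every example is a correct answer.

unique | filter_gt(7) | take(1) | sum

Check, running the answer program on each example:
  [27, 6, -38, -18, 36, -23, -16, 36, -15, 43] -> [27, 6, -38, -18, 36, -23, -16, -15, 43] -> [27, 36, 43] -> [27] -> 27
  [5, -35, 19, -26, -21, -4] -> [5, -35, 19, -26, -21, -4] -> [19] -> [19] -> 19
  [5, -6, -24, 46, 44, 50] -> [5, -6, -24, 46, 44, 50] -> [46, 44, 50] -> [46] -> 46
  [2, -15, -24, 0, -38, -4] -> [2, -15, -24, 0, -38, -4] -> [] -> [] -> 0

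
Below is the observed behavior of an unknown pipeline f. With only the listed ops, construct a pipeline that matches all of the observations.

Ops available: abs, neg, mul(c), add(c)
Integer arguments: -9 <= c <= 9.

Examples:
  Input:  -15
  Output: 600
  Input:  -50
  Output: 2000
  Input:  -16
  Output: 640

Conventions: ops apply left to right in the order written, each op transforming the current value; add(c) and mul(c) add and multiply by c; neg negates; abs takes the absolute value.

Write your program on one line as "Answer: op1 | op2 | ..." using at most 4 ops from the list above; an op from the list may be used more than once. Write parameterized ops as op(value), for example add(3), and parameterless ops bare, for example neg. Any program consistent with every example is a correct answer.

mul(8) | abs | mul(-5) | abs

Check, running the answer program on each example:
  -15 -> -120 -> 120 -> -600 -> 600
  -50 -> -400 -> 400 -> -2000 -> 2000
  -16 -> -128 -> 128 -> -640 -> 640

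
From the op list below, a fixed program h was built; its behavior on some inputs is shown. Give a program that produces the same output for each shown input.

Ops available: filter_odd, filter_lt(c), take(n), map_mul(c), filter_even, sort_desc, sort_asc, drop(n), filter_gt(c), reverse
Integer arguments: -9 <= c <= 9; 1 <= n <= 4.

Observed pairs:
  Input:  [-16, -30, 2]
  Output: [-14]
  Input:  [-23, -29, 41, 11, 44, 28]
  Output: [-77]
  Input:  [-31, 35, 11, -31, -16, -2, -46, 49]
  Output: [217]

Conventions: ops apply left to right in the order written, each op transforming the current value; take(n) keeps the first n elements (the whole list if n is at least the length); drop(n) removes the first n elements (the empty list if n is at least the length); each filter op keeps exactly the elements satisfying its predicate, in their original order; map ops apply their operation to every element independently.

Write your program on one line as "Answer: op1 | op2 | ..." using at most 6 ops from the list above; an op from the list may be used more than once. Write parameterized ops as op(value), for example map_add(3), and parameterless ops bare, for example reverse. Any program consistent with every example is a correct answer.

sort_desc | reverse | drop(2) | take(1) | map_mul(-7)

Check, running the answer program on each example:
  [-16, -30, 2] -> [2, -16, -30] -> [-30, -16, 2] -> [2] -> [2] -> [-14]
  [-23, -29, 41, 11, 44, 28] -> [44, 41, 28, 11, -23, -29] -> [-29, -23, 11, 28, 41, 44] -> [11, 28, 41, 44] -> [11] -> [-77]
  [-31, 35, 11, -31, -16, -2, -46, 49] -> [49, 35, 11, -2, -16, -31, -31, -46] -> [-46, -31, -31, -16, -2, 11, 35, 49] -> [-31, -16, -2, 11, 35, 49] -> [-31] -> [217]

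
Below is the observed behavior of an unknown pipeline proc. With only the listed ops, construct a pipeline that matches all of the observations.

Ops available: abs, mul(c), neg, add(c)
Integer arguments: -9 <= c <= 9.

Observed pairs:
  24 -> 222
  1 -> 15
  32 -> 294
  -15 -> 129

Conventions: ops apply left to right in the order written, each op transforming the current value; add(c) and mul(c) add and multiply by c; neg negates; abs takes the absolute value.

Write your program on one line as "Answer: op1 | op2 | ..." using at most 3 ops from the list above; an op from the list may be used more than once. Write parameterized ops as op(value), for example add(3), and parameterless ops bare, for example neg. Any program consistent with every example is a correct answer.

mul(-9) | add(-6) | abs

Check, running the answer program on each example:
  24 -> -216 -> -222 -> 222
  1 -> -9 -> -15 -> 15
  32 -> -288 -> -294 -> 294
  -15 -> 135 -> 129 -> 129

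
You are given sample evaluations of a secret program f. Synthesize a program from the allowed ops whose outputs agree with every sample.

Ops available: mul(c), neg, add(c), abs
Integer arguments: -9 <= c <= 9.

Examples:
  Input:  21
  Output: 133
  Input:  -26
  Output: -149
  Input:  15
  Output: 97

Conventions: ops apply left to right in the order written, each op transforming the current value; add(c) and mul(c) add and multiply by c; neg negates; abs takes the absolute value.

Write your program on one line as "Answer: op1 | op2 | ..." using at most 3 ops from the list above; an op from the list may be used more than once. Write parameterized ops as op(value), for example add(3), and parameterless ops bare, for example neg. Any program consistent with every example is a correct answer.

mul(6) | add(7)

Check, running the answer program on each example:
  21 -> 126 -> 133
  -26 -> -156 -> -149
  15 -> 90 -> 97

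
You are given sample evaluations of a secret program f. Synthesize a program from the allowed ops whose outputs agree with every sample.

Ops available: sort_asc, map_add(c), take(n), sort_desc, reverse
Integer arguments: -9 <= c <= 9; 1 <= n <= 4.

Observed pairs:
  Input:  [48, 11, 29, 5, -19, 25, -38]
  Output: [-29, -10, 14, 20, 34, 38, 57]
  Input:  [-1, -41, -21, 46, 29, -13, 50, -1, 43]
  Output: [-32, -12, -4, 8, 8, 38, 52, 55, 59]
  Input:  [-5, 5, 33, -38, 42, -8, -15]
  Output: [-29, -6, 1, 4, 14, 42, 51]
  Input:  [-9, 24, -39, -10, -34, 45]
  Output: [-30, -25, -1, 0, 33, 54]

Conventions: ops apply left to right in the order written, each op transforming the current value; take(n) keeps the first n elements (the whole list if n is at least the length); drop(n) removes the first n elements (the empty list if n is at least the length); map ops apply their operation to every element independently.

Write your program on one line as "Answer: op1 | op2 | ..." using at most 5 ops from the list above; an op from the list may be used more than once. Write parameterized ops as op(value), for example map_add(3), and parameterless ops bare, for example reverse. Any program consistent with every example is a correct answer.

reverse | map_add(8) | map_add(1) | sort_desc | sort_asc

Check, running the answer program on each example:
  [48, 11, 29, 5, -19, 25, -38] -> [-38, 25, -19, 5, 29, 11, 48] -> [-30, 33, -11, 13, 37, 19, 56] -> [-29, 34, -10, 14, 38, 20, 57] -> [57, 38, 34, 20, 14, -10, -29] -> [-29, -10, 14, 20, 34, 38, 57]
  [-1, -41, -21, 46, 29, -13, 50, -1, 43] -> [43, -1, 50, -13, 29, 46, -21, -41, -1] -> [51, 7, 58, -5, 37, 54, -13, -33, 7] -> [52, 8, 59, -4, 38, 55, -12, -32, 8] -> [59, 55, 52, 38, 8, 8, -4, -12, -32] -> [-32, -12, -4, 8, 8, 38, 52, 55, 59]
  [-5, 5, 33, -38, 42, -8, -15] -> [-15, -8, 42, -38, 33, 5, -5] -> [-7, 0, 50, -30, 41, 13, 3] -> [-6, 1, 51, -29, 42, 14, 4] -> [51, 42, 14, 4, 1, -6, -29] -> [-29, -6, 1, 4, 14, 42, 51]
  [-9, 24, -39, -10, -34, 45] -> [45, -34, -10, -39, 24, -9] -> [53, -26, -2, -31, 32, -1] -> [54, -25, -1, -30, 33, 0] -> [54, 33, 0, -1, -25, -30] -> [-30, -25, -1, 0, 33, 54]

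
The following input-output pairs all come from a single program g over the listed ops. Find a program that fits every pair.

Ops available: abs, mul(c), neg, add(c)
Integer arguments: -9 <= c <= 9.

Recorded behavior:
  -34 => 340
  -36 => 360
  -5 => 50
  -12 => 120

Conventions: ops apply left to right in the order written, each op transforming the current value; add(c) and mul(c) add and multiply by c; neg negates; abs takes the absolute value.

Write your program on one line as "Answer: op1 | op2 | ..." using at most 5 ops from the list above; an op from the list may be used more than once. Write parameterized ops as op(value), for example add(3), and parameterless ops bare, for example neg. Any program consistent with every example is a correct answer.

neg | mul(-2) | mul(5) | neg

Check, running the answer program on each example:
  -34 -> 34 -> -68 -> -340 -> 340
  -36 -> 36 -> -72 -> -360 -> 360
  -5 -> 5 -> -10 -> -50 -> 50
  -12 -> 12 -> -24 -> -120 -> 120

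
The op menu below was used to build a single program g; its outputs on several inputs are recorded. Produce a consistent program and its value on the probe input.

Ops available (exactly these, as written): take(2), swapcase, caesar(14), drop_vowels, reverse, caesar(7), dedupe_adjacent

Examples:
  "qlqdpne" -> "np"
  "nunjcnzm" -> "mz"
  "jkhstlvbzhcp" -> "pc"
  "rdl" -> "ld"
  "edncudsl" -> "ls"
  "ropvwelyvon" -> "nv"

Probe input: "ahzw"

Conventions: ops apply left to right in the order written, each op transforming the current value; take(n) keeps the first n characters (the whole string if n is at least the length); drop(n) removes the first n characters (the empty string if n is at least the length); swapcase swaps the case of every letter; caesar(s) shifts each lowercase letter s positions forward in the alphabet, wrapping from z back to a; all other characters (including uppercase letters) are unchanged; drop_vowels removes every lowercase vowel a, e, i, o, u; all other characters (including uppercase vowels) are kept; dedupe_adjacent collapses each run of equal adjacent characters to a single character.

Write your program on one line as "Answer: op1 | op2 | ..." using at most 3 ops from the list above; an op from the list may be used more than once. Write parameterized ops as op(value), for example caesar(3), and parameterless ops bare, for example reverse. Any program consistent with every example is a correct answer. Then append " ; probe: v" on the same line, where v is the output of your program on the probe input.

reverse | drop_vowels | take(2) ; probe: "wz"

Check, running the answer program on each example:
  "qlqdpne" -> "enpdqlq" -> "npdqlq" -> "np"
  "nunjcnzm" -> "mzncjnun" -> "mzncjnn" -> "mz"
  "jkhstlvbzhcp" -> "pchzbvltshkj" -> "pchzbvltshkj" -> "pc"
  "rdl" -> "ldr" -> "ldr" -> "ld"
  "edncudsl" -> "lsducnde" -> "lsdcnd" -> "ls"
  "ropvwelyvon" -> "novylewvpor" -> "nvylwvpr" -> "nv"
  probe: "ahzw" -> "wzha" -> "wzh" -> "wz"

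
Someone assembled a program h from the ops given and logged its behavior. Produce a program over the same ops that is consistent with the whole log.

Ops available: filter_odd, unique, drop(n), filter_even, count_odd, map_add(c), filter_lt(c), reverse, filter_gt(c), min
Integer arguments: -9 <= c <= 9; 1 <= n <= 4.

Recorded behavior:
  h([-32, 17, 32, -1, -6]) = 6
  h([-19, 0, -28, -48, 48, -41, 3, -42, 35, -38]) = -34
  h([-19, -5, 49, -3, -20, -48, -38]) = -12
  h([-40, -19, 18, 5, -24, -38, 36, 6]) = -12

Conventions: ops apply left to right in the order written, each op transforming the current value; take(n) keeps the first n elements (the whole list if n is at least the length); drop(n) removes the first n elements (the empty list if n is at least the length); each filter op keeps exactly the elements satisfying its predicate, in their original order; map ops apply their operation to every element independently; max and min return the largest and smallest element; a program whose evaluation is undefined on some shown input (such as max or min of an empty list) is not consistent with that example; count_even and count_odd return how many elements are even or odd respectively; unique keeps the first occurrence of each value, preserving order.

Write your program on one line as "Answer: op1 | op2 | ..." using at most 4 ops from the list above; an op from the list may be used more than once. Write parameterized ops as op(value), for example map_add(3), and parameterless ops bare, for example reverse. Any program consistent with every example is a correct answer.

filter_odd | map_add(7) | reverse | min

Check, running the answer program on each example:
  [-32, 17, 32, -1, -6] -> [17, -1] -> [24, 6] -> [6, 24] -> 6
  [-19, 0, -28, -48, 48, -41, 3, -42, 35, -38] -> [-19, -41, 3, 35] -> [-12, -34, 10, 42] -> [42, 10, -34, -12] -> -34
  [-19, -5, 49, -3, -20, -48, -38] -> [-19, -5, 49, -3] -> [-12, 2, 56, 4] -> [4, 56, 2, -12] -> -12
  [-40, -19, 18, 5, -24, -38, 36, 6] -> [-19, 5] -> [-12, 12] -> [12, -12] -> -12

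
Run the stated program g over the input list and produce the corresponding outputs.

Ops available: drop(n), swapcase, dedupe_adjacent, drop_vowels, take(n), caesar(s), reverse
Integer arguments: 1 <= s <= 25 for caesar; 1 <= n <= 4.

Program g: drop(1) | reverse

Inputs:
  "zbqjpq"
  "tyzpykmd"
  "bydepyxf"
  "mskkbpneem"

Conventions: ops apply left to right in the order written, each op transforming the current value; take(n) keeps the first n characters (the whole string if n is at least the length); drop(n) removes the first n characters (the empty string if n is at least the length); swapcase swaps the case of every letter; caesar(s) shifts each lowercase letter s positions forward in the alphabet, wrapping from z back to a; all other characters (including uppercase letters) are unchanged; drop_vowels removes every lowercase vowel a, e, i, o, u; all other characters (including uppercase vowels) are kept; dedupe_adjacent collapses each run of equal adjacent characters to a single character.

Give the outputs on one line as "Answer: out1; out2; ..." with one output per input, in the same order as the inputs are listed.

"qpjqb"; "dmkypzy"; "fxypedy"; "meenpbkks"

Execution, op by op:
  "zbqjpq" -> "bqjpq" -> "qpjqb"
  "tyzpykmd" -> "yzpykmd" -> "dmkypzy"
  "bydepyxf" -> "ydepyxf" -> "fxypedy"
  "mskkbpneem" -> "skkbpneem" -> "meenpbkks"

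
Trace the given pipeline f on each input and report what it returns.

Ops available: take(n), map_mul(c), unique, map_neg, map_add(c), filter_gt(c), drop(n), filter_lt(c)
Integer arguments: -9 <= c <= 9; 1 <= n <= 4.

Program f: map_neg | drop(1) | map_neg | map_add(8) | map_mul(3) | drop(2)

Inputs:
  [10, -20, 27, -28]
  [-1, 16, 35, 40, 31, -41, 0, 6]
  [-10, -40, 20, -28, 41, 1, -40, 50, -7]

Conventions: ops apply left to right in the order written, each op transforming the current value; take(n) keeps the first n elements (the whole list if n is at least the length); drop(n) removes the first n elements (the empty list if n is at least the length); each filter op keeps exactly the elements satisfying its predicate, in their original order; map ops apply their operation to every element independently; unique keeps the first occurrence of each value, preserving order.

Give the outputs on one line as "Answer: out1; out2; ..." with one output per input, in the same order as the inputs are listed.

[-60]; [144, 117, -99, 24, 42]; [-60, 147, 27, -96, 174, 3]

Execution, op by op:
  [10, -20, 27, -28] -> [-10, 20, -27, 28] -> [20, -27, 28] -> [-20, 27, -28] -> [-12, 35, -20] -> [-36, 105, -60] -> [-60]
  [-1, 16, 35, 40, 31, -41, 0, 6] -> [1, -16, -35, -40, -31, 41, 0, -6] -> [-16, -35, -40, -31, 41, 0, -6] -> [16, 35, 40, 31, -41, 0, 6] -> [24, 43, 48, 39, -33, 8, 14] -> [72, 129, 144, 117, -99, 24, 42] -> [144, 117, -99, 24, 42]
  [-10, -40, 20, -28, 41, 1, -40, 50, -7] -> [10, 40, -20, 28, -41, -1, 40, -50, 7] -> [40, -20, 28, -41, -1, 40, -50, 7] -> [-40, 20, -28, 41, 1, -40, 50, -7] -> [-32, 28, -20, 49, 9, -32, 58, 1] -> [-96, 84, -60, 147, 27, -96, 174, 3] -> [-60, 147, 27, -96, 174, 3]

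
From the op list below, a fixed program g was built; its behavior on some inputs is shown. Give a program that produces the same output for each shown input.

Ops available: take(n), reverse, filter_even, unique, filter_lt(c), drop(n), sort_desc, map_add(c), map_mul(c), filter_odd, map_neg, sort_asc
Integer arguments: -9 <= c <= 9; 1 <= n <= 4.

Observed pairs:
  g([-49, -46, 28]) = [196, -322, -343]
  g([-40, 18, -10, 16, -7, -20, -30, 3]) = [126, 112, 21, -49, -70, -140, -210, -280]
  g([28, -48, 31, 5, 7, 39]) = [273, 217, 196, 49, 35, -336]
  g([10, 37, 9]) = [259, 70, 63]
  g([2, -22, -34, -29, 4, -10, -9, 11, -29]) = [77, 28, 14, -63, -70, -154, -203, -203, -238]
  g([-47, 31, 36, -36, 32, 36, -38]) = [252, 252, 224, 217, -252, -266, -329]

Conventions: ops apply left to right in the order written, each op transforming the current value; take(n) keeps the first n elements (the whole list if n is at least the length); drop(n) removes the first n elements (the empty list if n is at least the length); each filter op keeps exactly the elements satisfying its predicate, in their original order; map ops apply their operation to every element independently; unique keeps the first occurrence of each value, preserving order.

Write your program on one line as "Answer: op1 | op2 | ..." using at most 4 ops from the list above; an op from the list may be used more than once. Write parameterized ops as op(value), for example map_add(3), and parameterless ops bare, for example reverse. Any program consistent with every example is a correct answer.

map_neg | map_mul(-7) | sort_asc | reverse

Check, running the answer program on each example:
  [-49, -46, 28] -> [49, 46, -28] -> [-343, -322, 196] -> [-343, -322, 196] -> [196, -322, -343]
  [-40, 18, -10, 16, -7, -20, -30, 3] -> [40, -18, 10, -16, 7, 20, 30, -3] -> [-280, 126, -70, 112, -49, -140, -210, 21] -> [-280, -210, -140, -70, -49, 21, 112, 126] -> [126, 112, 21, -49, -70, -140, -210, -280]
  [28, -48, 31, 5, 7, 39] -> [-28, 48, -31, -5, -7, -39] -> [196, -336, 217, 35, 49, 273] -> [-336, 35, 49, 196, 217, 273] -> [273, 217, 196, 49, 35, -336]
  [10, 37, 9] -> [-10, -37, -9] -> [70, 259, 63] -> [63, 70, 259] -> [259, 70, 63]
  [2, -22, -34, -29, 4, -10, -9, 11, -29] -> [-2, 22, 34, 29, -4, 10, 9, -11, 29] -> [14, -154, -238, -203, 28, -70, -63, 77, -203] -> [-238, -203, -203, -154, -70, -63, 14, 28, 77] -> [77, 28, 14, -63, -70, -154, -203, -203, -238]
  [-47, 31, 36, -36, 32, 36, -38] -> [47, -31, -36, 36, -32, -36, 38] -> [-329, 217, 252, -252, 224, 252, -266] -> [-329, -266, -252, 217, 224, 252, 252] -> [252, 252, 224, 217, -252, -266, -329]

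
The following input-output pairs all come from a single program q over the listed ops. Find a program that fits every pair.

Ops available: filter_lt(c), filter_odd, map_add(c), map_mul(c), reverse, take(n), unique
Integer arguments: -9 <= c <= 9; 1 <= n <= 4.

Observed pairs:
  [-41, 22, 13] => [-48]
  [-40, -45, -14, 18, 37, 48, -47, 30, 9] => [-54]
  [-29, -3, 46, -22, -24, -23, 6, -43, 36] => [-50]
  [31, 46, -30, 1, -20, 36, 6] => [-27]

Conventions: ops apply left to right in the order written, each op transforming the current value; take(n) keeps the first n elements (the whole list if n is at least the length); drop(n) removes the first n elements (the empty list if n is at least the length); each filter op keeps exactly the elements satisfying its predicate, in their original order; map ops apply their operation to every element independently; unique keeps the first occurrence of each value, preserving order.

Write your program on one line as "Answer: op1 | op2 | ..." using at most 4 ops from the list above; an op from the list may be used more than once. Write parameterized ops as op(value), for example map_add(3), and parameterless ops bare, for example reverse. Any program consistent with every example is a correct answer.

filter_lt(-8) | map_add(-7) | reverse | take(1)

Check, running the answer program on each example:
  [-41, 22, 13] -> [-41] -> [-48] -> [-48] -> [-48]
  [-40, -45, -14, 18, 37, 48, -47, 30, 9] -> [-40, -45, -14, -47] -> [-47, -52, -21, -54] -> [-54, -21, -52, -47] -> [-54]
  [-29, -3, 46, -22, -24, -23, 6, -43, 36] -> [-29, -22, -24, -23, -43] -> [-36, -29, -31, -30, -50] -> [-50, -30, -31, -29, -36] -> [-50]
  [31, 46, -30, 1, -20, 36, 6] -> [-30, -20] -> [-37, -27] -> [-27, -37] -> [-27]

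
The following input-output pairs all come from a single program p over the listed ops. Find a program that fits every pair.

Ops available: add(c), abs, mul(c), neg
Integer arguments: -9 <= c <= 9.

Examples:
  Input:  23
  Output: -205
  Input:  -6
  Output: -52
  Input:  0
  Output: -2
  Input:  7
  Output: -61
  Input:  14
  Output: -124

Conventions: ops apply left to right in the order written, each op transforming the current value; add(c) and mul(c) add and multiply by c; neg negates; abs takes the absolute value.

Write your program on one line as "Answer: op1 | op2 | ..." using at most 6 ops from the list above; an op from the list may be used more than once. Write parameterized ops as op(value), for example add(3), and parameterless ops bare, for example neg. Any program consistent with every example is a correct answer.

mul(9) | abs | add(7) | add(-9) | abs | neg

Check, running the answer program on each example:
  23 -> 207 -> 207 -> 214 -> 205 -> 205 -> -205
  -6 -> -54 -> 54 -> 61 -> 52 -> 52 -> -52
  0 -> 0 -> 0 -> 7 -> -2 -> 2 -> -2
  7 -> 63 -> 63 -> 70 -> 61 -> 61 -> -61
  14 -> 126 -> 126 -> 133 -> 124 -> 124 -> -124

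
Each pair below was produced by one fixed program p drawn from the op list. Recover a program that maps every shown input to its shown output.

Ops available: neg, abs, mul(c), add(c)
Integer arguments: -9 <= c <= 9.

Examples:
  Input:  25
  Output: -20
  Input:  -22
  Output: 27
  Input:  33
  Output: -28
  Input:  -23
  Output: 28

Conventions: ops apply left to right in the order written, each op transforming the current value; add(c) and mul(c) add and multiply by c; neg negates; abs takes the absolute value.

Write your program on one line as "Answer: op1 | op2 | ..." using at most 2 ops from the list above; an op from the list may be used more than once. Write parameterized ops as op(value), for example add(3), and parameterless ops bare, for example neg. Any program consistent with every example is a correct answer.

add(-5) | neg

Check, running the answer program on each example:
  25 -> 20 -> -20
  -22 -> -27 -> 27
  33 -> 28 -> -28
  -23 -> -28 -> 28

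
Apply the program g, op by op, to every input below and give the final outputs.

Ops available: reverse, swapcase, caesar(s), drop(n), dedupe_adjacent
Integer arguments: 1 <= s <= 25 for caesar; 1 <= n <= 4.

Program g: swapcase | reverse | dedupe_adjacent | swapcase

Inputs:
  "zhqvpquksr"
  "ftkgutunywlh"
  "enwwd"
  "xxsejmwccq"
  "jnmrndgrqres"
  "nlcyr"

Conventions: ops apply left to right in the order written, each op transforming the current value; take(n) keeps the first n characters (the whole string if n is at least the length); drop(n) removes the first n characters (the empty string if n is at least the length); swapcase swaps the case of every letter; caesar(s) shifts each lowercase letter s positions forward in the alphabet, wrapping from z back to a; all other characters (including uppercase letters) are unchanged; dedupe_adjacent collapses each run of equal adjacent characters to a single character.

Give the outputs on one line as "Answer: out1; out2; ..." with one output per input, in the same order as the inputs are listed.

"rskuqpvqhz"; "hlwynutugktf"; "dwne"; "qcwmjesx"; "serqrgdnrmnj"; "rycln"

Execution, op by op:
  "zhqvpquksr" -> "ZHQVPQUKSR" -> "RSKUQPVQHZ" -> "RSKUQPVQHZ" -> "rskuqpvqhz"
  "ftkgutunywlh" -> "FTKGUTUNYWLH" -> "HLWYNUTUGKTF" -> "HLWYNUTUGKTF" -> "hlwynutugktf"
  "enwwd" -> "ENWWD" -> "DWWNE" -> "DWNE" -> "dwne"
  "xxsejmwccq" -> "XXSEJMWCCQ" -> "QCCWMJESXX" -> "QCWMJESX" -> "qcwmjesx"
  "jnmrndgrqres" -> "JNMRNDGRQRES" -> "SERQRGDNRMNJ" -> "SERQRGDNRMNJ" -> "serqrgdnrmnj"
  "nlcyr" -> "NLCYR" -> "RYCLN" -> "RYCLN" -> "rycln"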